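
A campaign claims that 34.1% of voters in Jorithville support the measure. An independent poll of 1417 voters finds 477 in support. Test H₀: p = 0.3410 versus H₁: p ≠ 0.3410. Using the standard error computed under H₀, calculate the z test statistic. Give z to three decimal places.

p̂ = 477/1417 ≈ 0.33663.
SE = √(p₀(1−p₀)/n) = √(0.22472/1417) = 0.01259.
z = (0.33663 − 0.341)/0.01259 = -0.00437/0.01259 = -0.347.

z = -0.347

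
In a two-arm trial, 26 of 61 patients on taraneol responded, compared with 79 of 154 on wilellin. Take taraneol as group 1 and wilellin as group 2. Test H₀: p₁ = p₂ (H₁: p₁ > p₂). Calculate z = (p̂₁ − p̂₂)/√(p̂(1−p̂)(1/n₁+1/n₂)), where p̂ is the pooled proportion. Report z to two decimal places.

p̂₁ = 26/61 ≈ 0.4262, p̂₂ = 79/154 ≈ 0.5130.
Pooled p̂ = (26+79)/(61+154) = 105/215 = 0.4884.
SE = √(0.249865 × 0.0228869) = 0.0756.
z = (0.4262 − 0.5130)/0.0756 = -0.0868/0.0756 = -1.15.

z = -1.15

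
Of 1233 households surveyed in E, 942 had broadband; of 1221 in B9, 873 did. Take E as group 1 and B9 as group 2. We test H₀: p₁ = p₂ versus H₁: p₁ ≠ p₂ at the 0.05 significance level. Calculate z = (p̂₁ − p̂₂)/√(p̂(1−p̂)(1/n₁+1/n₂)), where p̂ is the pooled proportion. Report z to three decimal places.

p̂₁ = 942/1233 = 0.763990, p̂₂ = 873/1221 = 0.714988.
Pooled p̂ = (942+873)/(1233+1221) = 1815/2454 = 0.739609.
SE = √(p̂(1−p̂)(1/n₁+1/n₂)) = √(0.739609·0.260391·0.00163003) = √(0.000313924) = 0.017718.
z = (0.763990 − 0.714988)/0.017718 = 0.049002/0.017718 = 2.766.
p-value = 2·P(Z > 2.766) ≈ 0.0057; since p < α = 0.05, reject H₀.

z = 2.766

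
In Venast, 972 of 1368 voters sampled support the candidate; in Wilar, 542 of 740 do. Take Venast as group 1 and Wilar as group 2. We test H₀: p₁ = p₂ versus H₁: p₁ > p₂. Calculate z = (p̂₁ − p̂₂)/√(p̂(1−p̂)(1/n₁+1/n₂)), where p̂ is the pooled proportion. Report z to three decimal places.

z = -1.067

p̂₁ = 972/1368 = 0.71053, p̂₂ = 542/740 = 0.73243.
Pooled p̂ = (972+542)/(1368+740) = 1514/2108 = 0.71822.
SE = √(p̂(1−p̂)(1/n₁+1/n₂)) = √(0.71822·0.28178·0.00208235) = √(0.000421428) = 0.02053.
z = (0.71053 − 0.73243)/0.02053 = -0.02190/0.02053 = -1.067.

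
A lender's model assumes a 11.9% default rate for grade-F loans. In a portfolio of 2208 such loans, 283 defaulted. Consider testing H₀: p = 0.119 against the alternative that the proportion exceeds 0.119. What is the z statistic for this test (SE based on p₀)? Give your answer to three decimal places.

p̂ = 283/2208 = 0.12817.
Under H₀, SE = √(0.119·0.881/2208) = √(4.74814e-05) = 0.00689.
z = (0.12817 − 0.119)/0.00689 = 0.00917/0.00689 = 1.331.
p-value = P(Z > 1.331) ≈ 0.0916.

z = 1.331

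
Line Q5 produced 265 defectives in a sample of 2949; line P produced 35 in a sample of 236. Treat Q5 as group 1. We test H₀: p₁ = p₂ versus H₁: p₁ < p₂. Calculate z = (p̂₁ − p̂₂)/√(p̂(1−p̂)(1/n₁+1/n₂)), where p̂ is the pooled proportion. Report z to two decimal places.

p̂₁ = 265/2949 ≈ 0.08986, p̂₂ = 35/236 ≈ 0.14831.
Pooled p̂ = (265+35)/(2949+236) = 300/3185 = 0.09419.
SE = √(0.0853195 × 0.00457639) = 0.01976.
z = (0.08986 − 0.14831)/0.01976 = -0.05845/0.01976 = -2.96.

z = -2.96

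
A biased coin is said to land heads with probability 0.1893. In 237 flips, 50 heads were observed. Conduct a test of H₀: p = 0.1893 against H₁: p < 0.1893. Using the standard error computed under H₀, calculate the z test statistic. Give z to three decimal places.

p̂ = 50/237 ≈ 0.210970.
SE = √(p₀(1−p₀)/n) = √(0.15347/237) = 0.025447.
z = (0.210970 − 0.1893)/0.025447 = 0.021670/0.025447 = 0.852.

z = 0.852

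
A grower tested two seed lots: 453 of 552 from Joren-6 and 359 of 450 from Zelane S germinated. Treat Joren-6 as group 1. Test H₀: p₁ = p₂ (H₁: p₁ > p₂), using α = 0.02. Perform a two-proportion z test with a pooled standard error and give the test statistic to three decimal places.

p̂₁ = 453/552 ≈ 0.820652, p̂₂ = 359/450 ≈ 0.797778.
Pooled p̂ = (453+359)/(552+450) = 812/1002 = 0.810379.
SE = √(p̂(1−p̂)(1/n₁+1/n₂)) = √(0.810379·0.189621·0.00403382) = √(0.000619855) = 0.024897.
z = (0.820652 − 0.797778)/0.024897 = 0.022874/0.024897 = 0.919.
p-value = P(Z > 0.919) ≈ 0.1791. With α = 0.02, fail to reject H₀.

z = 0.919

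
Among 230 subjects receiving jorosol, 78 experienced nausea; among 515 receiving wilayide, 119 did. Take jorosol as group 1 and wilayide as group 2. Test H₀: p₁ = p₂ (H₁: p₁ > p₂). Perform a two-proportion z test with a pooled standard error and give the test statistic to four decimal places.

p̂₁ = 78/230 ≈ 0.3391304, p̂₂ = 119/515 ≈ 0.2310680.
Pooled p̂ = (78+119)/(230+515) = 197/745 = 0.2644295.
SE = √(p̂(1−p̂)(1/n₁+1/n₂)) = √(0.2644295·0.7355705·0.00628957) = √(0.00122336) = 0.0349766.
z = (0.3391304 − 0.2310680)/0.0349766 = 0.1080624/0.0349766 = 3.0896.
p-value = P(Z > 3.090) ≈ 0.0010.

z = 3.0896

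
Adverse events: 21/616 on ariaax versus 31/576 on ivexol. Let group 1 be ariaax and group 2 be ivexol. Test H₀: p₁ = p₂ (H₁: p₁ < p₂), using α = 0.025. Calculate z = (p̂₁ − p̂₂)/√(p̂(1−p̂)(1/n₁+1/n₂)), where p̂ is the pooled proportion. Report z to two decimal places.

z = -1.67

p̂₁ = 21/616 ≈ 0.0341, p̂₂ = 31/576 ≈ 0.0538.
Pooled p̂ = (21+31)/(616+576) = 52/1192 = 0.0436.
SE = √(p̂(1−p̂)(1/n₁+1/n₂)) = √(0.0436·0.9564·0.00335949) = √(0.000140162) = 0.0118.
z = (0.0341 − 0.0538)/0.0118 = -0.0197/0.0118 = -1.67.
p-value = P(Z < -1.666) ≈ 0.0478, so at α = 0.025 we fail to reject H₀.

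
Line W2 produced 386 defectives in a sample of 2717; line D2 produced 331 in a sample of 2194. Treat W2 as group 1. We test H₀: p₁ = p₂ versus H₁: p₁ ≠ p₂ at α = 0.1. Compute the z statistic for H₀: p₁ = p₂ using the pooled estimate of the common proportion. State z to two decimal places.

p̂₁ = 386/2717 ≈ 0.1421, p̂₂ = 331/2194 ≈ 0.1509.
Pooled p̂ = (386+331)/(2717+2194) = 717/4911 = 0.1460.
SE = √(p̂(1−p̂)(1/n₁+1/n₂)) = √(0.1460·0.8540·0.000823842) = √(0.000102719) = 0.0101.
z = (0.1421 − 0.1509)/0.0101 = -0.0088/0.0101 = -0.87.
Two-sided p-value ≈ 2·Φ(−0.868) = 0.3854; since p > α = 0.1, fail to reject H₀.

z = -0.87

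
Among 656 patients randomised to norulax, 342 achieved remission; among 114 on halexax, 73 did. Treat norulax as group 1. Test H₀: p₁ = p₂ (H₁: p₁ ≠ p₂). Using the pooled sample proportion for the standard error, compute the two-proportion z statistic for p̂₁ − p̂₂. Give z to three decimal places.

p̂₁ = 342/656 ≈ 0.52134, p̂₂ = 73/114 ≈ 0.64035.
Pooled p̂ = (342+73)/(656+114) = 415/770 = 0.53896.
SE = √(p̂(1−p̂)(1/n₁+1/n₂)) = √(0.53896·0.46104·0.0102963) = √(0.00255845) = 0.05058.
z = (0.52134 − 0.64035)/0.05058 = -0.11901/0.05058 = -2.353.

z = -2.353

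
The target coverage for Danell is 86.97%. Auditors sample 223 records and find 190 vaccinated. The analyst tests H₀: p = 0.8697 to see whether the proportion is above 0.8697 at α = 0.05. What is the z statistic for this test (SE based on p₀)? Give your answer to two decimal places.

p̂ = 190/223 ≈ 0.85202.
SE = √(p₀(1−p₀)/n) = √(0.11332/223) = 0.02254.
z = (0.85202 − 0.8697)/0.02254 = -0.01768/0.02254 = -0.78.
p-value = P(Z > -0.784) ≈ 0.7836, so at α = 0.05 we fail to reject H₀.

z = -0.78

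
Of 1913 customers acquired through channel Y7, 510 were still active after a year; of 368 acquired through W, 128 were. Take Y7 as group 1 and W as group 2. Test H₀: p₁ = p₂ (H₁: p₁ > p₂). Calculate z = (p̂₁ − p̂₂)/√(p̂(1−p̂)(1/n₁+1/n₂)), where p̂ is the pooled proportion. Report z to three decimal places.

z = -3.179

p̂₁ = 510/1913 ≈ 0.26660, p̂₂ = 128/368 ≈ 0.34783.
Pooled p̂ = (510+128)/(1913+368) = 638/2281 = 0.27970.
SE = √(p̂(1−p̂)(1/n₁+1/n₂)) = √(0.27970·0.72030·0.00324013) = √(0.000652785) = 0.02555.
z = (0.26660 − 0.34783)/0.02555 = -0.08123/0.02555 = -3.179.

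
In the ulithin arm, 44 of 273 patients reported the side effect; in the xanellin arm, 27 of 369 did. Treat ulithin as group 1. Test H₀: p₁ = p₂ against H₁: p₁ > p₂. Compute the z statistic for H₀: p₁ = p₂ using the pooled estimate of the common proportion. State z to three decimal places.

p̂₁ = 44/273 = 0.161172, p̂₂ = 27/369 = 0.073171.
Pooled p̂ = (44+27)/(273+369) = 71/642 = 0.110592.
SE = √(0.0983613 × 0.00637303) = 0.025037.
z = (0.161172 − 0.073171)/0.025037 = 0.088001/0.025037 = 3.515.

z = 3.515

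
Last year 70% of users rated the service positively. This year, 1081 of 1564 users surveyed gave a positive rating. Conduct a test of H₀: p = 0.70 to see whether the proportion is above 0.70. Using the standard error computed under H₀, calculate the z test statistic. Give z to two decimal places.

z = -0.76

p̂ = 1081/1564 = 0.6912.
Standard error under H₀: √(0.7×0.3/1564) = 0.0116.
z = (0.6912 − 0.7)/0.0116 = -0.0088/0.0116 = -0.76.
p-value = P(Z > -0.761) ≈ 0.7768.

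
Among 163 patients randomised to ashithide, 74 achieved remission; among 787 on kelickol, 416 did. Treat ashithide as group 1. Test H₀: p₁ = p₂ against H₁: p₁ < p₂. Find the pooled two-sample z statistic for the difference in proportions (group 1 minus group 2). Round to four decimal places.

p̂₁ = 74/163 = 0.453988, p̂₂ = 416/787 = 0.528590.
Pooled p̂ = (74+416)/(163+787) = 490/950 = 0.515789.
SE = √(p̂(1−p̂)(1/n₁+1/n₂)) = √(0.515789·0.484211·0.00740562) = √(0.00184956) = 0.043006.
z = (0.453988 − 0.528590)/0.043006 = -0.074602/0.043006 = -1.7347.
p-value = P(Z < -1.735) ≈ 0.0414.

z = -1.7347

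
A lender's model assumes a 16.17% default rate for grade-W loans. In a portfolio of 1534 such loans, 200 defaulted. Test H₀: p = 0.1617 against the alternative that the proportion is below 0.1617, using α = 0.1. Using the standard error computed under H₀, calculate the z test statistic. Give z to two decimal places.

z = -3.33

p̂ = 200/1534 ≈ 0.1304.
SE = √(p₀(1−p₀)/n) = √(0.13555/1534) = 0.0094.
z = (0.1304 − 0.1617)/0.0094 = -0.0313/0.0094 = -3.33.
p-value = P(Z < -3.332) ≈ 0.0004. With α = 0.1, reject H₀.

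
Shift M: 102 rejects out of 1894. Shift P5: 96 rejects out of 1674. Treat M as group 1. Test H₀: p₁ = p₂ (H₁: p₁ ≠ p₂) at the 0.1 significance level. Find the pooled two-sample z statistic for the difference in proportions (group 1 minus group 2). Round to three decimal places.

p̂₁ = 102/1894 = 0.053854, p̂₂ = 96/1674 = 0.057348.
Pooled p̂ = (102+96)/(1894+1674) = 198/3568 = 0.055493.
SE = √(p̂(1−p̂)(1/n₁+1/n₂)) = √(0.055493·0.944507·0.00112535) = √(5.89841e-05) = 0.007680.
z = (0.053854 − 0.057348)/0.007680 = -0.003494/0.007680 = -0.455.
p-value = 2·P(Z > 0.455) ≈ 0.6492, so at α = 0.1 we fail to reject H₀.

z = -0.455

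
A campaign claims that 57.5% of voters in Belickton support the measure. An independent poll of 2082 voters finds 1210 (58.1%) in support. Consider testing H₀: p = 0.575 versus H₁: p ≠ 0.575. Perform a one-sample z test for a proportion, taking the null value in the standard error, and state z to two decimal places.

p̂ = 1210/2082 ≈ 0.5812.
Under H₀, SE = √(0.575·0.425/2082) = √(0.000117375) = 0.0108.
z = (0.5812 − 0.575)/0.0108 = 0.0062/0.0108 = 0.57.
Two-sided p-value ≈ 2·Φ(−0.570) = 0.5689.

z = 0.57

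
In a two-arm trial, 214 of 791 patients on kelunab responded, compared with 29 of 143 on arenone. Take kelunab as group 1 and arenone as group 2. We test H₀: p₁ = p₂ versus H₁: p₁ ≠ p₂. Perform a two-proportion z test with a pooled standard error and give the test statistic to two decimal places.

z = 1.70

p̂₁ = 214/791 ≈ 0.2705, p̂₂ = 29/143 ≈ 0.2028.
Pooled p̂ = (214+29)/(791+143) = 243/934 = 0.2602.
SE = √(p̂(1−p̂)(1/n₁+1/n₂)) = √(0.2602·0.7398·0.00825723) = √(0.00158937) = 0.0399.
z = (0.2705 − 0.2028)/0.0399 = 0.0677/0.0399 = 1.70.
p-value = 2·P(Z > 1.699) ≈ 0.0893.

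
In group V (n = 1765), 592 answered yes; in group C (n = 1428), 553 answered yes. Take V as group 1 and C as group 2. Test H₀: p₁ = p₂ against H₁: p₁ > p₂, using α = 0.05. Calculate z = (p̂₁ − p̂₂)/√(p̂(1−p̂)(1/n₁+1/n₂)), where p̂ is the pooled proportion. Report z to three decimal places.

z = -3.037

p̂₁ = 592/1765 = 0.33541, p̂₂ = 553/1428 = 0.38725.
Pooled p̂ = (592+553)/(1765+1428) = 1145/3193 = 0.35860.
SE = √(0.230005 × 0.00126685) = 0.01707.
z = (0.33541 − 0.38725)/0.01707 = -0.05184/0.01707 = -3.037.
p-value = P(Z > -3.037) ≈ 0.9988; since p > α = 0.05, fail to reject H₀.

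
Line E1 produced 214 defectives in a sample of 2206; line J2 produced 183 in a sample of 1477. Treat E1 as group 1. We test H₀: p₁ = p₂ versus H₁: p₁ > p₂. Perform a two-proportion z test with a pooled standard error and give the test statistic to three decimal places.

z = -2.579

p̂₁ = 214/2206 = 0.097008, p̂₂ = 183/1477 = 0.123900.
Pooled p̂ = (214+183)/(2206+1477) = 397/3683 = 0.107793.
SE = √(p̂(1−p̂)(1/n₁+1/n₂)) = √(0.107793·0.892207·0.00113036) = √(0.00010871) = 0.010426.
z = (0.097008 − 0.123900)/0.010426 = -0.026892/0.010426 = -2.579.
p-value = P(Z > -2.579) ≈ 0.9950.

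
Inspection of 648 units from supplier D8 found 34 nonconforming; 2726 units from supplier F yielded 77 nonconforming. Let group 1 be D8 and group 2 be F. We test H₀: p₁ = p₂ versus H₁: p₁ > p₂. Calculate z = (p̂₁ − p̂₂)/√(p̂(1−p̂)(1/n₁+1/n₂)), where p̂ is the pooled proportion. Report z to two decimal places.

p̂₁ = 34/648 = 0.05247, p̂₂ = 77/2726 = 0.02825.
Pooled p̂ = (34+77)/(648+2726) = 111/3374 = 0.03290.
SE = √(p̂(1−p̂)(1/n₁+1/n₂)) = √(0.03290·0.96710·0.00191005) = √(6.07707e-05) = 0.00780.
z = (0.05247 − 0.02825)/0.00780 = 0.02422/0.00780 = 3.11.

z = 3.11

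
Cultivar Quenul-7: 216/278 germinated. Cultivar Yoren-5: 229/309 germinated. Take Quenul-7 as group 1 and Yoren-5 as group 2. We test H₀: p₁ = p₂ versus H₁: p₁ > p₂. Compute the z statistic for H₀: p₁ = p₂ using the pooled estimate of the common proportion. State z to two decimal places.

z = 1.01

p̂₁ = 216/278 ≈ 0.7770, p̂₂ = 229/309 ≈ 0.7411.
Pooled p̂ = (216+229)/(278+309) = 445/587 = 0.7581.
SE = √(p̂(1−p̂)(1/n₁+1/n₂)) = √(0.7581·0.2419·0.00683337) = √(0.00125316) = 0.0354.
z = (0.7770 − 0.7411)/0.0354 = 0.0359/0.0354 = 1.01.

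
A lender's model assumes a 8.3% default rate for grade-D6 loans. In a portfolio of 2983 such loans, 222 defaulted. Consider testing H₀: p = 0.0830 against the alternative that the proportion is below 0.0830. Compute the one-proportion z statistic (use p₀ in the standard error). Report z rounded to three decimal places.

p̂ = 222/2983 ≈ 0.074422.
Standard error under H₀: √(0.083×0.917/2983) = 0.005051.
z = (0.074422 − 0.083)/0.005051 = -0.008578/0.005051 = -1.698.

z = -1.698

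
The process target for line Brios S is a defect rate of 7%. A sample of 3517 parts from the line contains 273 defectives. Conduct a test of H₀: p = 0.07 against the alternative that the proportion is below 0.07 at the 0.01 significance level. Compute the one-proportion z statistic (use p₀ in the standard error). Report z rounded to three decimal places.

z = 1.772

p̂ = 273/3517 ≈ 0.07762.
Standard error under H₀: √(0.07×0.93/3517) = 0.00430.
z = (0.07762 − 0.07)/0.00430 = 0.00762/0.00430 = 1.772.
p-value = P(Z < 1.772) ≈ 0.9618. With α = 0.01, fail to reject H₀.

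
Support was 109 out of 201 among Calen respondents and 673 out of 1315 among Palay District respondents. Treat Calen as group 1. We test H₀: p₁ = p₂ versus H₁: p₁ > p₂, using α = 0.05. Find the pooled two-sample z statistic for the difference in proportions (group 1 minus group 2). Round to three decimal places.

z = 0.806

p̂₁ = 109/201 = 0.54229, p̂₂ = 673/1315 = 0.51179.
Pooled p̂ = (109+673)/(201+1315) = 782/1516 = 0.51583.
SE = √(0.249749 × 0.00573558) = 0.03785.
z = (0.54229 − 0.51179)/0.03785 = 0.03050/0.03785 = 0.806.
p-value = P(Z > 0.806) ≈ 0.2102, so at α = 0.05 we fail to reject H₀.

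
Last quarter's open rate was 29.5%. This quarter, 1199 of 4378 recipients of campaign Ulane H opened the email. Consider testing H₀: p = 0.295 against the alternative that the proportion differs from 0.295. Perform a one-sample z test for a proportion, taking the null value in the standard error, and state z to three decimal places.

z = -3.066

p̂ = 1199/4378 ≈ 0.273869.
SE = √(p₀(1−p₀)/n) = √(0.20798/4378) = 0.006892.
z = (0.273869 − 0.295)/0.006892 = -0.021131/0.006892 = -3.066.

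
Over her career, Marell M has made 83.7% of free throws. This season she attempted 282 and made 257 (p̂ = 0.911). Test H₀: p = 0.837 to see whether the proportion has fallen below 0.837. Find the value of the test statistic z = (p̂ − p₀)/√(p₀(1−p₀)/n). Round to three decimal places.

p̂ = 257/282 ≈ 0.91135.
SE = √(p₀(1−p₀)/n) = √(0.13643/282) = 0.02200.
z = (0.91135 − 0.837)/0.02200 = 0.07435/0.02200 = 3.380.

z = 3.380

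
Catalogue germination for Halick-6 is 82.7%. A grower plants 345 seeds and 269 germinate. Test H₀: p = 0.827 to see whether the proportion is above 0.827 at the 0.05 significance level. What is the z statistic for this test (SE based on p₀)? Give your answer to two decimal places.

p̂ = 269/345 ≈ 0.7797.
SE = √(p₀(1−p₀)/n) = √(0.14307/345) = 0.0204.
z = (0.7797 − 0.827)/0.0204 = -0.0473/0.0204 = -2.32.
p-value = P(Z > -2.322) ≈ 0.9899. With α = 0.05, fail to reject H₀.

z = -2.32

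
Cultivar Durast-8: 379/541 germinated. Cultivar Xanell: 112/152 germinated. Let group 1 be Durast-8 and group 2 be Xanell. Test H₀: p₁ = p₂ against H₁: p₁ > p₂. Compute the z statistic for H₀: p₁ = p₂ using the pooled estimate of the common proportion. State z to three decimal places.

z = -0.870

p̂₁ = 379/541 ≈ 0.70055, p̂₂ = 112/152 ≈ 0.73684.
Pooled p̂ = (379+112)/(541+152) = 491/693 = 0.70851.
SE = √(0.206522 × 0.00842738) = 0.04172.
z = (0.70055 − 0.73684)/0.04172 = -0.03629/0.04172 = -0.870.
p-value = P(Z > -0.870) ≈ 0.8078.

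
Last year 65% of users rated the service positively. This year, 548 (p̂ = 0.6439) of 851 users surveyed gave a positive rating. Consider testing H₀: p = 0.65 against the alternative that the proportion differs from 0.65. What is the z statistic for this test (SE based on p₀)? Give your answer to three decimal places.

p̂ = 548/851 = 0.64395.
Under H₀, SE = √(0.65·0.35/851) = √(0.000267333) = 0.01635.
z = (0.64395 − 0.65)/0.01635 = -0.00605/0.01635 = -0.370.
p-value = 2·P(Z > 0.370) ≈ 0.7113.

z = -0.370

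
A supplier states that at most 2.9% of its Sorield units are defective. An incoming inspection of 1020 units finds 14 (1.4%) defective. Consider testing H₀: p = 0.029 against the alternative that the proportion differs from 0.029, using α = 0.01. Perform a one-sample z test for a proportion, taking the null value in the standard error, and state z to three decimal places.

p̂ = 14/1020 = 0.013725.
Standard error under H₀: √(0.029×0.971/1020) = 0.005254.
z = (0.013725 − 0.029)/0.005254 = -0.015275/0.005254 = -2.907.
Two-sided p-value ≈ 2·Φ(−2.907) = 0.0036; since p < α = 0.01, reject H₀.

z = -2.907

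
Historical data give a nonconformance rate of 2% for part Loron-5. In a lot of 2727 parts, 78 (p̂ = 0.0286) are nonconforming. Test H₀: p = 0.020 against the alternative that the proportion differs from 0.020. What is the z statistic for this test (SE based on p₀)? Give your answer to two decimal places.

p̂ = 78/2727 ≈ 0.02860.
Under H₀, SE = √(0.02·0.98/2727) = √(7.18739e-06) = 0.00268.
z = (0.02860 − 0.02)/0.00268 = 0.00860/0.00268 = 3.21.

z = 3.21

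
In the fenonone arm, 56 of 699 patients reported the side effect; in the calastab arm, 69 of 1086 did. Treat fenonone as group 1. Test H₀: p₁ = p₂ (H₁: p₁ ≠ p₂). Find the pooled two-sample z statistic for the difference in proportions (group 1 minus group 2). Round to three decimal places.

z = 1.340

p̂₁ = 56/699 = 0.08011, p̂₂ = 69/1086 = 0.06354.
Pooled p̂ = (56+69)/(699+1086) = 125/1785 = 0.07003.
SE = √(p̂(1−p̂)(1/n₁+1/n₂)) = √(0.07003·0.92997·0.00235143) = √(0.000153134) = 0.01237.
z = (0.08011 − 0.06354)/0.01237 = 0.01657/0.01237 = 1.340.
p-value = 2·P(Z > 1.340) ≈ 0.1803.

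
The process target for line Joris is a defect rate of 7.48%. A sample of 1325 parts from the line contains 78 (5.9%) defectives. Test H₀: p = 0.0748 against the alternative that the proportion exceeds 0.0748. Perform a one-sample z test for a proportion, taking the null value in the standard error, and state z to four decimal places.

z = -2.2045

p̂ = 78/1325 ≈ 0.058868.
Under H₀, SE = √(0.0748·0.9252/1325) = √(5.22302e-05) = 0.007227.
z = (0.058868 − 0.0748)/0.007227 = -0.015932/0.007227 = -2.2045.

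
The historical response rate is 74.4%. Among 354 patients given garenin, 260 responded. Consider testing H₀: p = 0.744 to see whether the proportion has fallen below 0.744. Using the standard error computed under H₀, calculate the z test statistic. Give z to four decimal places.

z = -0.4111

p̂ = 260/354 = 0.734463.
Under H₀, SE = √(0.744·0.256/354) = √(0.000538034) = 0.023196.
z = (0.734463 − 0.744)/0.023196 = -0.009537/0.023196 = -0.4111.
p-value = P(Z < -0.411) ≈ 0.3405.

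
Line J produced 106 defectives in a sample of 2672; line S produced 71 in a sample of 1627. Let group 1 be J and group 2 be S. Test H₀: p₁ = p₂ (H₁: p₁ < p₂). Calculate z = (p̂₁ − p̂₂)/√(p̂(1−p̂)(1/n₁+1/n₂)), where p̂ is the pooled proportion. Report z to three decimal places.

z = -0.635

p̂₁ = 106/2672 ≈ 0.03967, p̂₂ = 71/1627 ≈ 0.04364.
Pooled p̂ = (106+71)/(2672+1627) = 177/4299 = 0.04117.
SE = √(p̂(1−p̂)(1/n₁+1/n₂)) = √(0.04117·0.95883·0.00098888) = √(3.90382e-05) = 0.00625.
z = (0.03967 − 0.04364)/0.00625 = -0.00397/0.00625 = -0.635.
p-value = P(Z < -0.635) ≈ 0.2627.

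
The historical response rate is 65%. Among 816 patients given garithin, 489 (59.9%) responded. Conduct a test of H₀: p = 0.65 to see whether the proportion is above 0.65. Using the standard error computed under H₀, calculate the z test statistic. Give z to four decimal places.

p̂ = 489/816 ≈ 0.5992647.
Under H₀, SE = √(0.65·0.35/816) = √(0.000278799) = 0.0166973.
z = (0.5992647 − 0.65)/0.0166973 = -0.0507353/0.0166973 = -3.0385.

z = -3.0385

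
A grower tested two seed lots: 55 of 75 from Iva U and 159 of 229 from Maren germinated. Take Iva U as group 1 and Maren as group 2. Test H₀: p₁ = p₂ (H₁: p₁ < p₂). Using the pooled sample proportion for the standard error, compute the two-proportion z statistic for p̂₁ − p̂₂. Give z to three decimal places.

p̂₁ = 55/75 ≈ 0.73333, p̂₂ = 159/229 ≈ 0.69432.
Pooled p̂ = (55+159)/(75+229) = 214/304 = 0.70395.
SE = √(0.208405 × 0.0177001) = 0.06074.
z = (0.73333 − 0.69432)/0.06074 = 0.03901/0.06074 = 0.642.
p-value = P(Z < 0.642) ≈ 0.7397.

z = 0.642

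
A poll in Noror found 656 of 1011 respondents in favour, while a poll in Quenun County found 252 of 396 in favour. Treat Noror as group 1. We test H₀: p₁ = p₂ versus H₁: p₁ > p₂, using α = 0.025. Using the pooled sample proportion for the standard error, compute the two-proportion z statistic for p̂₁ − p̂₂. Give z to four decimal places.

z = 0.4407

p̂₁ = 656/1011 = 0.648863, p̂₂ = 252/396 = 0.636364.
Pooled p̂ = (656+252)/(1011+396) = 908/1407 = 0.645345.
SE = √(p̂(1−p̂)(1/n₁+1/n₂)) = √(0.645345·0.354655·0.00351437) = √(0.000804352) = 0.028361.
z = (0.648863 − 0.636364)/0.028361 = 0.012499/0.028361 = 0.4407.
p-value = P(Z > 0.441) ≈ 0.3297; since p > α = 0.025, fail to reject H₀.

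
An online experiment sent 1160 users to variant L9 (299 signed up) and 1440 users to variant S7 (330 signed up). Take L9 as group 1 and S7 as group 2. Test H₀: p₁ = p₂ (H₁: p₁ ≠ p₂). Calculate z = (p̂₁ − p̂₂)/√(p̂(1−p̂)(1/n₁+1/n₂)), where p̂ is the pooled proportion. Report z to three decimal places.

z = 1.692

p̂₁ = 299/1160 ≈ 0.25776, p̂₂ = 330/1440 ≈ 0.22917.
Pooled p̂ = (299+330)/(1160+1440) = 629/2600 = 0.24192.
SE = √(0.183396 × 0.00155651) = 0.01690.
z = (0.25776 − 0.22917)/0.01690 = 0.02859/0.01690 = 1.692.
Two-sided p-value ≈ 2·Φ(−1.692) = 0.0906.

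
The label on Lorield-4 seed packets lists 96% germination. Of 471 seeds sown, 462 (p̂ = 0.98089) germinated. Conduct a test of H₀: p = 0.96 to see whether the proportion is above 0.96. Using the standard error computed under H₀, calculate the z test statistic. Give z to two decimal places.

p̂ = 462/471 ≈ 0.98089.
Under H₀, SE = √(0.96·0.04/471) = √(8.15287e-05) = 0.00903.
z = (0.98089 − 0.96)/0.00903 = 0.02089/0.00903 = 2.31.
p-value = P(Z > 2.314) ≈ 0.0103.

z = 2.31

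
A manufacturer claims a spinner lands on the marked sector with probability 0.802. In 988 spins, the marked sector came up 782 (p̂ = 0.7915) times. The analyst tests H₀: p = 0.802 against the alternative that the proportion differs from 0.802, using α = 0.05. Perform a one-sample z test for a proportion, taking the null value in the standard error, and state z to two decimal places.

z = -0.83

p̂ = 782/988 = 0.7915.
Under H₀, SE = √(0.802·0.198/988) = √(0.000160725) = 0.0127.
z = (0.7915 − 0.802)/0.0127 = -0.0105/0.0127 = -0.83.
p-value = 2·P(Z > 0.828) ≈ 0.4075, so at α = 0.05 we fail to reject H₀.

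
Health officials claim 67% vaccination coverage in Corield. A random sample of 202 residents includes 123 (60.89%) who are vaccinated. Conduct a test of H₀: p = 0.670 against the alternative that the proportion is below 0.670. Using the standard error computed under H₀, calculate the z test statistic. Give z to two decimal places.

p̂ = 123/202 = 0.6089.
Under H₀, SE = √(0.67·0.33/202) = √(0.00109455) = 0.0331.
z = (0.6089 − 0.67)/0.0331 = -0.0611/0.0331 = -1.85.
p-value = P(Z < -1.846) ≈ 0.0324.

z = -1.85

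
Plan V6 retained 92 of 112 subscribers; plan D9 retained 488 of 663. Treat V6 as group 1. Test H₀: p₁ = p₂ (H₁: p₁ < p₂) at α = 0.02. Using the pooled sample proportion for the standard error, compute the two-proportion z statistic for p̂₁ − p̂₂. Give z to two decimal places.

p̂₁ = 92/112 = 0.8214, p̂₂ = 488/663 = 0.7360.
Pooled p̂ = (92+488)/(112+663) = 580/775 = 0.7484.
SE = √(0.188304 × 0.0104369) = 0.0443.
z = (0.8214 − 0.7360)/0.0443 = 0.0854/0.0443 = 1.93.
p-value = P(Z < 1.926) ≈ 0.9729. With α = 0.02, fail to reject H₀.

z = 1.93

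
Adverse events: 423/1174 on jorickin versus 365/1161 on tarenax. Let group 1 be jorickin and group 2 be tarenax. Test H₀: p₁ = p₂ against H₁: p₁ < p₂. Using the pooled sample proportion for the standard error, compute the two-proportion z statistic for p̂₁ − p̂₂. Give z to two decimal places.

p̂₁ = 423/1174 = 0.36031, p̂₂ = 365/1161 = 0.31438.
Pooled p̂ = (423+365)/(1174+1161) = 788/2335 = 0.33747.
SE = √(0.223585 × 0.00171312) = 0.01957.
z = (0.36031 − 0.31438)/0.01957 = 0.04593/0.01957 = 2.35.
p-value = P(Z < 2.346) ≈ 0.9905.

z = 2.35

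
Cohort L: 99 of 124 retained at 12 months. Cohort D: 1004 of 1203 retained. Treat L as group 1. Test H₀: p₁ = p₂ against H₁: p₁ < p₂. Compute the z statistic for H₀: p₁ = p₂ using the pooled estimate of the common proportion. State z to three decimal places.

z = -1.024

p̂₁ = 99/124 = 0.79839, p̂₂ = 1004/1203 = 0.83458.
Pooled p̂ = (99+1004)/(124+1203) = 1103/1327 = 0.83120.
SE = √(0.140308 × 0.00889577) = 0.03533.
z = (0.79839 − 0.83458)/0.03533 = -0.03619/0.03533 = -1.024.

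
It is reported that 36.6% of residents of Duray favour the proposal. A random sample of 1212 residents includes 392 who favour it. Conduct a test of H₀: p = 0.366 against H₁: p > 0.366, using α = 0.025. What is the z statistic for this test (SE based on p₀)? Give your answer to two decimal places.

p̂ = 392/1212 = 0.32343.
Standard error under H₀: √(0.366×0.634/1212) = 0.01384.
z = (0.32343 − 0.366)/0.01384 = -0.04257/0.01384 = -3.08.
p-value = P(Z > -3.076) ≈ 0.9990. With α = 0.025, fail to reject H₀.

z = -3.08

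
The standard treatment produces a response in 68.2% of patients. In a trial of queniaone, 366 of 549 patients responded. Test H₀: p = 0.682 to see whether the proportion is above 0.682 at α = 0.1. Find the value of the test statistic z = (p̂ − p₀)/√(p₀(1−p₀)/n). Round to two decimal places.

p̂ = 366/549 ≈ 0.6667.
Standard error under H₀: √(0.682×0.318/549) = 0.0199.
z = (0.6667 − 0.682)/0.0199 = -0.0153/0.0199 = -0.77.
p-value = P(Z > -0.771) ≈ 0.7798. With α = 0.1, fail to reject H₀.

z = -0.77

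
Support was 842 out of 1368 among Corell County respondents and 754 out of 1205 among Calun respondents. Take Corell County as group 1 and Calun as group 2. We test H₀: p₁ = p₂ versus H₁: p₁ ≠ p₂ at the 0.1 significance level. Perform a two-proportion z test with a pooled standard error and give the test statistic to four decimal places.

p̂₁ = 842/1368 ≈ 0.615497, p̂₂ = 754/1205 ≈ 0.625726.
Pooled p̂ = (842+754)/(1368+1205) = 1596/2573 = 0.620288.
SE = √(0.235531 × 0.00156087) = 0.019174.
z = (0.615497 − 0.625726)/0.019174 = -0.010229/0.019174 = -0.5335.
p-value = 2·P(Z > 0.533) ≈ 0.5937, so at α = 0.1 we fail to reject H₀.

z = -0.5335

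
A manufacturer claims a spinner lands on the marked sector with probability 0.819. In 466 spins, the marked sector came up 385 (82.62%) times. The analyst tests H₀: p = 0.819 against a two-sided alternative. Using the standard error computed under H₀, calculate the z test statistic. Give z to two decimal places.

p̂ = 385/466 ≈ 0.8262.
SE = √(p₀(1−p₀)/n) = √(0.14824/466) = 0.0178.
z = (0.8262 − 0.819)/0.0178 = 0.0072/0.0178 = 0.40.

z = 0.40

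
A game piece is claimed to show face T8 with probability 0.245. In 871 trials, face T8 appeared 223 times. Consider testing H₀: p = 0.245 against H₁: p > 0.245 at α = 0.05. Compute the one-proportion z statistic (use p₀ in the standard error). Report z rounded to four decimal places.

p̂ = 223/871 ≈ 0.256028.
Standard error under H₀: √(0.245×0.755/871) = 0.014573.
z = (0.256028 − 0.245)/0.014573 = 0.011028/0.014573 = 0.7567.
p-value = P(Z > 0.757) ≈ 0.2246; since p > α = 0.05, fail to reject H₀.

z = 0.7567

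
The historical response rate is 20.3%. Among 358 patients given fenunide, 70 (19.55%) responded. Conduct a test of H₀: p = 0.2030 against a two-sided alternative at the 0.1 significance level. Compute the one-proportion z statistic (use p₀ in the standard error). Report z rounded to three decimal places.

z = -0.351

p̂ = 70/358 ≈ 0.19553.
SE = √(p₀(1−p₀)/n) = √(0.16179/358) = 0.02126.
z = (0.19553 − 0.203)/0.02126 = -0.00747/0.02126 = -0.351.
p-value = 2·P(Z > 0.351) ≈ 0.7253, so at α = 0.1 we fail to reject H₀.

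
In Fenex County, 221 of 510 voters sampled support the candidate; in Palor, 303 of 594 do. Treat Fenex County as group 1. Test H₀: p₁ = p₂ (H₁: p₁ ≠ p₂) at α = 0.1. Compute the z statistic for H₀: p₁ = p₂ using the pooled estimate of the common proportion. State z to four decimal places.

z = -2.5466

p̂₁ = 221/510 ≈ 0.433333, p̂₂ = 303/594 ≈ 0.510101.
Pooled p̂ = (221+303)/(510+594) = 524/1104 = 0.474638.
SE = √(p̂(1−p̂)(1/n₁+1/n₂)) = √(0.474638·0.525362·0.00364429) = √(0.000908727) = 0.030145.
z = (0.433333 − 0.510101)/0.030145 = -0.076768/0.030145 = -2.5466.
p-value = 2·P(Z > 2.547) ≈ 0.0109. With α = 0.1, reject H₀.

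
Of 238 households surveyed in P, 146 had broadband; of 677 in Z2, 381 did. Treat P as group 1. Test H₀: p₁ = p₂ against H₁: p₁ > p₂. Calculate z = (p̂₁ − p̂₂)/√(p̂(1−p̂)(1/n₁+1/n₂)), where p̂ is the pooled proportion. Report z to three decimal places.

z = 1.361

p̂₁ = 146/238 = 0.61345, p̂₂ = 381/677 = 0.56278.
Pooled p̂ = (146+381)/(238+677) = 527/915 = 0.57596.
SE = √(0.244231 × 0.00567879) = 0.03724.
z = (0.61345 − 0.56278)/0.03724 = 0.05067/0.03724 = 1.361.
p-value = P(Z > 1.361) ≈ 0.0868.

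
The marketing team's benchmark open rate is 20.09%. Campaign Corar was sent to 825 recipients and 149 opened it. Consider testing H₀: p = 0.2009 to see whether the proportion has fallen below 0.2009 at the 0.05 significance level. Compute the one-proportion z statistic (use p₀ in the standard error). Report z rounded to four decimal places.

z = -1.4548

p̂ = 149/825 ≈ 0.180606.
SE = √(p₀(1−p₀)/n) = √(0.16054/825) = 0.013950.
z = (0.180606 − 0.2009)/0.013950 = -0.020294/0.013950 = -1.4548.
p-value = P(Z < -1.455) ≈ 0.0729; since p > α = 0.05, fail to reject H₀.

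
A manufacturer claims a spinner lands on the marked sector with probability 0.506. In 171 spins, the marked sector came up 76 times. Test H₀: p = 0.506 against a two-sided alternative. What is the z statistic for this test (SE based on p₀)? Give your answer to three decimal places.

z = -1.610

p̂ = 76/171 = 0.44444.
Standard error under H₀: √(0.506×0.494/171) = 0.03823.
z = (0.44444 − 0.506)/0.03823 = -0.06156/0.03823 = -1.610.
Two-sided p-value ≈ 2·Φ(−1.610) = 0.1074.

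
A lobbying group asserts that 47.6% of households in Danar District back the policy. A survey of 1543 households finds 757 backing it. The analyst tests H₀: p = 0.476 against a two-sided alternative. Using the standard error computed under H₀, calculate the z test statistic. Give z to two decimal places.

p̂ = 757/1543 ≈ 0.4906.
Under H₀, SE = √(0.476·0.524/1543) = √(0.000161649) = 0.0127.
z = (0.4906 − 0.476)/0.0127 = 0.0146/0.0127 = 1.15.
Two-sided p-value ≈ 2·Φ(−1.149) = 0.2507.

z = 1.15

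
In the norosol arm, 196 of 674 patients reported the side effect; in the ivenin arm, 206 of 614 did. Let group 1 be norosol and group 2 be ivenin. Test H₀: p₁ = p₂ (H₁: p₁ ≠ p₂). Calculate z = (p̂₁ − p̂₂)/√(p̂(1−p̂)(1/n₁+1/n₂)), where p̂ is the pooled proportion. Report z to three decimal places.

z = -1.729

p̂₁ = 196/674 ≈ 0.29080, p̂₂ = 206/614 ≈ 0.33550.
Pooled p̂ = (196+206)/(674+614) = 402/1288 = 0.31211.
SE = √(p̂(1−p̂)(1/n₁+1/n₂)) = √(0.31211·0.68789·0.00311234) = √(0.000668214) = 0.02585.
z = (0.29080 − 0.33550)/0.02585 = -0.04470/0.02585 = -1.729.
p-value = 2·P(Z > 1.729) ≈ 0.0837.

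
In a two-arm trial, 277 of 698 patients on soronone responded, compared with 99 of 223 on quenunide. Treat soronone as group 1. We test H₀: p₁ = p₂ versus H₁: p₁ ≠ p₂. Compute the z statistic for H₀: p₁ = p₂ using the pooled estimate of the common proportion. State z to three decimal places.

p̂₁ = 277/698 = 0.39685, p̂₂ = 99/223 = 0.44395.
Pooled p̂ = (277+99)/(698+223) = 376/921 = 0.40825.
SE = √(p̂(1−p̂)(1/n₁+1/n₂)) = √(0.40825·0.59175·0.00591697) = √(0.00142944) = 0.03781.
z = (0.39685 − 0.44395)/0.03781 = -0.04710/0.03781 = -1.246.
Two-sided p-value ≈ 2·Φ(−1.246) = 0.2129.

z = -1.246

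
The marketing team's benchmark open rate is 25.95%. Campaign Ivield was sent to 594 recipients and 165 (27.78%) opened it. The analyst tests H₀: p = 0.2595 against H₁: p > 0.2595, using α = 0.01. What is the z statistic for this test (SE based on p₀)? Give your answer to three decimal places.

p̂ = 165/594 = 0.27778.
Standard error under H₀: √(0.2595×0.7405/594) = 0.01799.
z = (0.27778 − 0.2595)/0.01799 = 0.01828/0.01799 = 1.016.
p-value = P(Z > 1.016) ≈ 0.1548; since p > α = 0.01, fail to reject H₀.

z = 1.016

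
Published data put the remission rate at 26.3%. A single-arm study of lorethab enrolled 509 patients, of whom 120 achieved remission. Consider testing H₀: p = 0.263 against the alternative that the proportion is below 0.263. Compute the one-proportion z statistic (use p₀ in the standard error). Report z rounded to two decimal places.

p̂ = 120/509 ≈ 0.23576.
Standard error under H₀: √(0.263×0.737/509) = 0.01951.
z = (0.23576 − 0.263)/0.01951 = -0.02724/0.01951 = -1.40.

z = -1.40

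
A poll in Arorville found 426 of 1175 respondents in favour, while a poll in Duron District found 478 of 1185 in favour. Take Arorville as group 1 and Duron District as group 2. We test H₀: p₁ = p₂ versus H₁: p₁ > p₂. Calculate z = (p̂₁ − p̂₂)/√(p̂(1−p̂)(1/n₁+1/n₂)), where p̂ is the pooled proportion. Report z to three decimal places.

p̂₁ = 426/1175 = 0.36255, p̂₂ = 478/1185 = 0.40338.
Pooled p̂ = (426+478)/(1175+1185) = 904/2360 = 0.38305.
SE = √(p̂(1−p̂)(1/n₁+1/n₂)) = √(0.38305·0.61695·0.00169495) = √(0.000400554) = 0.02001.
z = (0.36255 − 0.40338)/0.02001 = -0.04083/0.02001 = -2.040.

z = -2.040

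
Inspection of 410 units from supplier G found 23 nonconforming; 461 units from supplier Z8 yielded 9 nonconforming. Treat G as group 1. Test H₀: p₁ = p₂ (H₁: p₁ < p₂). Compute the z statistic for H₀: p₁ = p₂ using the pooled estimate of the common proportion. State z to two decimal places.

z = 2.86

p̂₁ = 23/410 = 0.0561, p̂₂ = 9/461 = 0.0195.
Pooled p̂ = (23+9)/(410+461) = 32/871 = 0.0367.
SE = √(p̂(1−p̂)(1/n₁+1/n₂)) = √(0.0367·0.9633·0.00460822) = √(0.000163083) = 0.0128.
z = (0.0561 − 0.0195)/0.0128 = 0.0366/0.0128 = 2.86.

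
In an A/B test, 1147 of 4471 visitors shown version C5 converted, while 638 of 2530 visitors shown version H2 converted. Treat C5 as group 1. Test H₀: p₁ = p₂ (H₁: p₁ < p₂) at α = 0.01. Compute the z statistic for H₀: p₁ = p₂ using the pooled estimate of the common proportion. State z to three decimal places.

z = 0.403

p̂₁ = 1147/4471 ≈ 0.25654, p̂₂ = 638/2530 ≈ 0.25217.
Pooled p̂ = (1147+638)/(4471+2530) = 1785/7001 = 0.25496.
SE = √(p̂(1−p̂)(1/n₁+1/n₂)) = √(0.25496·0.74504·0.000618921) = √(0.000117568) = 0.01084.
z = (0.25654 − 0.25217)/0.01084 = 0.00437/0.01084 = 0.403.
p-value = P(Z < 0.403) ≈ 0.6565. With α = 0.01, fail to reject H₀.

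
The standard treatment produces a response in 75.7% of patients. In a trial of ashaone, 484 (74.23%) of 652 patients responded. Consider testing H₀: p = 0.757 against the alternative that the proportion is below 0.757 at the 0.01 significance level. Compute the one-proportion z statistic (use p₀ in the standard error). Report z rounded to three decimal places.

p̂ = 484/652 ≈ 0.74233.
Standard error under H₀: √(0.757×0.243/652) = 0.01680.
z = (0.74233 − 0.757)/0.01680 = -0.01467/0.01680 = -0.873.
p-value = P(Z < -0.873) ≈ 0.1912, so at α = 0.01 we fail to reject H₀.

z = -0.873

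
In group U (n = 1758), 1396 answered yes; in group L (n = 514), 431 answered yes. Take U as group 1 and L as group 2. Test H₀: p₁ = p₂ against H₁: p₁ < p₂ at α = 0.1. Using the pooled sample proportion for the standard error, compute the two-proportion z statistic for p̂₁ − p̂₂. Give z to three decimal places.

z = -2.233

p̂₁ = 1396/1758 ≈ 0.79408, p̂₂ = 431/514 ≈ 0.83852.
Pooled p̂ = (1396+431)/(1758+514) = 1827/2272 = 0.80414.
SE = √(0.1575 × 0.00251435) = 0.01990.
z = (0.79408 − 0.83852)/0.01990 = -0.04444/0.01990 = -2.233.
p-value = P(Z < -2.233) ≈ 0.0128, so at α = 0.1 we reject H₀.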